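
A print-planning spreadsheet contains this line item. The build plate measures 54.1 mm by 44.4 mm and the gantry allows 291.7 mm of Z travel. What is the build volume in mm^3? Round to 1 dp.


V = 54.1 * 44.4 * 291.7 = 700675.1 mm^3


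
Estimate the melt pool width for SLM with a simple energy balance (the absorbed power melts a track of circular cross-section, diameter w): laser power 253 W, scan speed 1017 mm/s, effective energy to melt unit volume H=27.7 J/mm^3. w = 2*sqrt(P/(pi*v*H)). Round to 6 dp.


w = 2*sqrt(253/(pi*1017*27.7)) = 0.106934 mm


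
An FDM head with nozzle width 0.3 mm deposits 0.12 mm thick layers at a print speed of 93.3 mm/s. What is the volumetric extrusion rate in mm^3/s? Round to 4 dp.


Rate = 0.3 * 0.12 * 93.3 = 3.3588 mm^3/s


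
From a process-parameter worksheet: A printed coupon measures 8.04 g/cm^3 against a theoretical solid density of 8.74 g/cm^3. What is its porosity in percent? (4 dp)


Porosity = (1-8.04/8.74)*100 = 8.0092 %


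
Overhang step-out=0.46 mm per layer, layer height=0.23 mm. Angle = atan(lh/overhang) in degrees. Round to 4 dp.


angle = atan(0.23/0.46) = 26.5651 degrees


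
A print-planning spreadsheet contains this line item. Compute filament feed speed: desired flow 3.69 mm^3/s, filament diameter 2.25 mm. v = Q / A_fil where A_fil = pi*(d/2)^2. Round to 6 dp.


A = pi*(2.25/2)^2 = 3.976078
v = 3.69 / 3.976078 = 0.92805 mm/s


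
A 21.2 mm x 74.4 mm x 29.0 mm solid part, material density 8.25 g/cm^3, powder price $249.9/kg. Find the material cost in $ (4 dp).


V = 21.2 * 74.4 * 29.0 = 45741.12 mm^3 = 45.74112 cm^3
Mass = 45.74112 * 8.25 / 1000 = 0.37736424 kg
Cost = 0.37736424 * 249.9 = 94.3033 $


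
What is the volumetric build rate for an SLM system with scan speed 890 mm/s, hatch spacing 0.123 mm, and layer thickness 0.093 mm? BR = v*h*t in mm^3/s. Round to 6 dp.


Rate = 890 * 0.123 * 0.093 = 10.18071 mm^3/s


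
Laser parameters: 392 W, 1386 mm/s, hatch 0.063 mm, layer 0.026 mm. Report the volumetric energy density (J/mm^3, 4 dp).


E = 392 / (1386*0.063*0.026) = 172.6668 J/mm^3


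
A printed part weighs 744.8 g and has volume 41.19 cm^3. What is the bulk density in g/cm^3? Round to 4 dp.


rho = 744.8 / 41.19 = 18.0821 g/cm^3


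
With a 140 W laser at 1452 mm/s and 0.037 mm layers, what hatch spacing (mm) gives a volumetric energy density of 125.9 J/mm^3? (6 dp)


h = 140 / (125.9*1452*0.037) = 0.020698 mm


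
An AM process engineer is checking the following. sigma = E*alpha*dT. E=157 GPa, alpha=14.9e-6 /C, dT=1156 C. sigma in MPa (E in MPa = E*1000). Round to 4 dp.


sigma = 157*1000 * 14.9e-6 * 1156 = 2704.2308 MPa


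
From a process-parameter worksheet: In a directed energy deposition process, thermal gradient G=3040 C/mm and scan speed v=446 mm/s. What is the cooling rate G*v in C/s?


CR = 3040 * 446 = 1355840 C/s


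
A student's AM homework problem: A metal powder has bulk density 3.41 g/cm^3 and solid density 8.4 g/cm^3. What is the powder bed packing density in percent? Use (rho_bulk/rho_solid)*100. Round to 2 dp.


Packing = (3.41/8.4)*100 = 40.6 %


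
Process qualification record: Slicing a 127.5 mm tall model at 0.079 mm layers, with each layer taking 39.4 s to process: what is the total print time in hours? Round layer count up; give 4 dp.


Layers = ceil(127.5/0.079) = 1614
t = 1614 * 39.4 / 3600 = 17.6643 hrs


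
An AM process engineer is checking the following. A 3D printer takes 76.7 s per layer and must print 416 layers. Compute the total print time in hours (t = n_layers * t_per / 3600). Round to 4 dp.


t = 416 * 76.7 / 3600 = 8.8631 hrs


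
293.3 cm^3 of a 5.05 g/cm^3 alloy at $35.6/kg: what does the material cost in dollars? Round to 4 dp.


Mass = 293.3*5.05/1000 = 1.481165 kg
Cost = 1.481165 * 35.6 = 52.7295 $


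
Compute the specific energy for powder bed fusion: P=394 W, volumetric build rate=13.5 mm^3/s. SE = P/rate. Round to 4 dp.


SE = 394 / 13.5 = 29.1852 J/mm^3


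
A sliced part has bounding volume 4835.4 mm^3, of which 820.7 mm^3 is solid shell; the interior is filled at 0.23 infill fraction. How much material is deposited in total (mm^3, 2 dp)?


V_infill = (4835.4 - 820.7) * 0.23 = 923.38
V_total = 820.7 + 923.38 = 1744.08 mm^3


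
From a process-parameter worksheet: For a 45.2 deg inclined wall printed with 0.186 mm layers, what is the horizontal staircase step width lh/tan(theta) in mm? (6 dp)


step = 0.186 / tan(45.2) = 0.184706 mm


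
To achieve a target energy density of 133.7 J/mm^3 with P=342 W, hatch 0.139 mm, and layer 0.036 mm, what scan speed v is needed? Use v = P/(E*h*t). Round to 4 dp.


v = 342 / (133.7*0.139*0.036) = 511.1842 mm/s


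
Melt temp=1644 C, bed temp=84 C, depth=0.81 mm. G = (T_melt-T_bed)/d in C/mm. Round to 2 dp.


G = (1644-84)/0.81 = 1925.93 C/mm


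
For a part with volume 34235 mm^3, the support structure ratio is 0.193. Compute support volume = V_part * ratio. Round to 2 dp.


V_support = 34235 * 0.193 = 6607.36 mm^3


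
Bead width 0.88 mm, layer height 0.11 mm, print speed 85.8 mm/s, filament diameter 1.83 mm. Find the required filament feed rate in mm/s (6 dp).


Q = 0.88 * 0.11 * 85.8 = 8.30544 mm^3/s
A_fil = pi*(1.83/2)^2 = 2.63021991 mm^2
v_feed = 8.30544 / 2.63021991 = 3.157698 mm/s


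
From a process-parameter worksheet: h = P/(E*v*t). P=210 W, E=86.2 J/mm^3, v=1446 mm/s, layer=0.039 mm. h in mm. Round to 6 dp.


h = 210 / (86.2*1446*0.039) = 0.0432 mm


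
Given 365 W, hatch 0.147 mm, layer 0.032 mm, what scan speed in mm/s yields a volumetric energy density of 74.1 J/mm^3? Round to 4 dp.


v = 365 / (74.1*0.147*0.032) = 1047.1463 mm/s


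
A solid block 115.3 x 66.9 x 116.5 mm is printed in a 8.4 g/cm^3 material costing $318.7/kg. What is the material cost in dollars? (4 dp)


V = 115.3 * 66.9 * 116.5 = 898630.905 mm^3 = 898.630905 cm^3
Mass = 898.630905 * 8.4 / 1000 = 7.5484996 kg
Cost = 7.5484996 * 318.7 = 2405.7068 $


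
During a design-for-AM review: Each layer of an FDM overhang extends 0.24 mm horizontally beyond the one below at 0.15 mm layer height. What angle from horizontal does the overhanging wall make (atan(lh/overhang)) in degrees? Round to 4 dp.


angle = atan(0.15/0.24) = 32.0054 degrees


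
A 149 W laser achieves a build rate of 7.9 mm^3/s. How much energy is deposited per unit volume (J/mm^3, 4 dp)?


SE = 149 / 7.9 = 18.8608 J/mm^3


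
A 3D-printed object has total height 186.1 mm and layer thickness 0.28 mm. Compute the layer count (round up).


Layers = ceil(186.1/0.28) = 665


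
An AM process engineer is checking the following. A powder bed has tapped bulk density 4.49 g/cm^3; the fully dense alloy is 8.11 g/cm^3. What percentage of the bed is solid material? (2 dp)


Packing = (4.49/8.11)*100 = 55.36 %


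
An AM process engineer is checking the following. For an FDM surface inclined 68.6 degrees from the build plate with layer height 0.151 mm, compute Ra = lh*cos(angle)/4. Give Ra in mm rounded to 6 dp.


Ra = 0.151 * cos(68.6) / 4 = 0.013774 mm


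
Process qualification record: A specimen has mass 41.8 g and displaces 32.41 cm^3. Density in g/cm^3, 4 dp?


rho = 41.8 / 32.41 = 1.2897 g/cm^3


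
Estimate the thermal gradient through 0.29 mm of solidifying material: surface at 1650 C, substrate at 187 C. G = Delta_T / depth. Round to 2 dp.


G = (1650-187)/0.29 = 5044.83 C/mm


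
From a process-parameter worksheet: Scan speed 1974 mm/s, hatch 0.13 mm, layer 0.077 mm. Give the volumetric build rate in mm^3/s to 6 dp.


Rate = 1974 * 0.13 * 0.077 = 19.75974 mm^3/s


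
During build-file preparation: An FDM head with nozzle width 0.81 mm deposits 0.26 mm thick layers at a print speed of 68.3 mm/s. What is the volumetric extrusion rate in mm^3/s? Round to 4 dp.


Rate = 0.81 * 0.26 * 68.3 = 14.384 mm^3/s


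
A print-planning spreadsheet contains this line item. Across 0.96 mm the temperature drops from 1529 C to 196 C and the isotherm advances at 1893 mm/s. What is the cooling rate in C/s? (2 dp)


G = (1529-196)/0.96 = 1388.54166667 C/mm
CR = 1388.54166667 * 1893 = 2628509.38 C/s


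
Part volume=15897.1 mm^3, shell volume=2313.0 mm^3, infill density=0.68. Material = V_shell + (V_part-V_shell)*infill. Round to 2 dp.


V_infill = (15897.1 - 2313.0) * 0.68 = 9237.19
V_total = 2313.0 + 9237.19 = 11550.19 mm^3


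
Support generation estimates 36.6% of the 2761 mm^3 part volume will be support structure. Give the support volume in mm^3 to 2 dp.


V_support = 2761 * 0.366 = 1010.53 mm^3


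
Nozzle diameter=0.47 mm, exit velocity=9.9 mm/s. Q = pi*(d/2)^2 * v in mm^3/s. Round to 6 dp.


A = pi*(0.47/2)^2 = 0.17349445 mm^2
Q = 0.17349445 * 9.9 = 1.717595 mm^3/s


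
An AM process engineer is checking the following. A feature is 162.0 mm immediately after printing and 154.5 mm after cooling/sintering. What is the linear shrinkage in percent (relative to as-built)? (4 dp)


Shrinkage = ((162.0-154.5)/162.0)*100 = 4.6296 %


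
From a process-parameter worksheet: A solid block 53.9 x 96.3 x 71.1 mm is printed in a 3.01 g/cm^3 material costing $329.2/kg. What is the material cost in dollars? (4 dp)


V = 53.9 * 96.3 * 71.1 = 369049.527 mm^3 = 369.049527 cm^3
Mass = 369.049527 * 3.01 / 1000 = 1.11083908 kg
Cost = 1.11083908 * 329.2 = 365.6882 $


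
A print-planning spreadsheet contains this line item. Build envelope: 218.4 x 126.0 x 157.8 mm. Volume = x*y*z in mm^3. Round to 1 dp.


V = 218.4 * 126.0 * 157.8 = 4342403.5 mm^3


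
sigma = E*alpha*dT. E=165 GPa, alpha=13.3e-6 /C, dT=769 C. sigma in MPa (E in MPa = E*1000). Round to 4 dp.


sigma = 165*1000 * 13.3e-6 * 769 = 1687.5705 MPa


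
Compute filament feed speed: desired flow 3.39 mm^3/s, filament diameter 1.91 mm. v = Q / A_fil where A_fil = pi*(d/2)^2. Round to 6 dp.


A = pi*(1.91/2)^2 = 2.865211
v = 3.39 / 2.865211 = 1.183159 mm/s


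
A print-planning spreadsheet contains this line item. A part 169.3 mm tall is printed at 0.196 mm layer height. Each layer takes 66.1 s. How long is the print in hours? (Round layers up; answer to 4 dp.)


Layers = ceil(169.3/0.196) = 864
t = 864 * 66.1 / 3600 = 15.864 hrs


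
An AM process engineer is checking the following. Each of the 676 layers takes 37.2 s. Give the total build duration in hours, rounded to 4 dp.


t = 676 * 37.2 / 3600 = 6.9853 hrs


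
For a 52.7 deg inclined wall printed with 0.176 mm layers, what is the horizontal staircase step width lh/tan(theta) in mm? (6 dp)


step = 0.176 / tan(52.7) = 0.134076 mm


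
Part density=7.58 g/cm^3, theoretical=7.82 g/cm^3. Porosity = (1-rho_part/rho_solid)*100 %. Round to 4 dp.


Porosity = (1-7.58/7.82)*100 = 3.0691 %


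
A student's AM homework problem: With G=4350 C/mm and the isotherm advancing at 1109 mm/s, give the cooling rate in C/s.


CR = 4350 * 1109 = 4824150 C/s


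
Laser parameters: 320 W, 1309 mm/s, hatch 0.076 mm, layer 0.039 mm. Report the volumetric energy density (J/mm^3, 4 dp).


E = 320 / (1309*0.076*0.039) = 82.4769 J/mm^3


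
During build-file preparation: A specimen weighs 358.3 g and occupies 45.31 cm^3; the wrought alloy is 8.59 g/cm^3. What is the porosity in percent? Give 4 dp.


rho_part = 358.3 / 45.31 = 7.90774663 g/cm^3
Porosity = (1 - 7.90774663/8.59)*100 = 7.9424 %


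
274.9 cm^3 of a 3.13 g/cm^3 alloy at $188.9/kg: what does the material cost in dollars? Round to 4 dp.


Mass = 274.9*3.13/1000 = 0.860437 kg
Cost = 0.860437 * 188.9 = 162.5365 $


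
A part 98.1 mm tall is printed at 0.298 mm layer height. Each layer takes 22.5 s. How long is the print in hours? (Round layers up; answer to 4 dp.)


Layers = ceil(98.1/0.298) = 330
t = 330 * 22.5 / 3600 = 2.0625 hrs


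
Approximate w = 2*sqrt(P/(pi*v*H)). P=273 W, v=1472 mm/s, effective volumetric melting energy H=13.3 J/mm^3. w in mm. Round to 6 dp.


w = 2*sqrt(273/(pi*1472*13.3)) = 0.133247 mm


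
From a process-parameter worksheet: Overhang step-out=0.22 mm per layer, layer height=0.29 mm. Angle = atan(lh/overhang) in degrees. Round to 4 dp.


angle = atan(0.29/0.22) = 52.8153 degrees


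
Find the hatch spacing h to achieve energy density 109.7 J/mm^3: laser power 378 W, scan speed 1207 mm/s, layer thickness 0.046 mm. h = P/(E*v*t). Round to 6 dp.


h = 378 / (109.7*1207*0.046) = 0.062061 mm


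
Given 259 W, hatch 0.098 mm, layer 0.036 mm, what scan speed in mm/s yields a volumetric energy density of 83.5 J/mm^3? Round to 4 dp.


v = 259 / (83.5*0.098*0.036) = 879.194 mm/s


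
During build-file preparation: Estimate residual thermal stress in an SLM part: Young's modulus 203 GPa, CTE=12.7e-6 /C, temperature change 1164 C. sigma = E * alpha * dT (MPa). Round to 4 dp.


sigma = 203*1000 * 12.7e-6 * 1164 = 3000.9084 MPa


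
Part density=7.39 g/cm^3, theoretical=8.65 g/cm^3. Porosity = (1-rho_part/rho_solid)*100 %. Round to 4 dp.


Porosity = (1-7.39/8.65)*100 = 14.5665 %


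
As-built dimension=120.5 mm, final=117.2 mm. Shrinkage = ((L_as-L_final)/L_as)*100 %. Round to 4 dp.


Shrinkage = ((120.5-117.2)/120.5)*100 = 2.7386 %


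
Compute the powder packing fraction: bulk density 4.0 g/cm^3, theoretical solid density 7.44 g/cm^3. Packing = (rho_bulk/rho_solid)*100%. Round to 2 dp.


Packing = (4.0/7.44)*100 = 53.76 %


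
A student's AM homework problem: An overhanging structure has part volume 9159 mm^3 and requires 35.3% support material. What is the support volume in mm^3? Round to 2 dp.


V_support = 9159 * 0.353 = 3233.13 mm^3


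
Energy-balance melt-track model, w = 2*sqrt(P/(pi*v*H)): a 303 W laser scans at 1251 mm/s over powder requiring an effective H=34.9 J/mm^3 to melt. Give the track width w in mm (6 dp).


w = 2*sqrt(303/(pi*1251*34.9)) = 0.094002 mm


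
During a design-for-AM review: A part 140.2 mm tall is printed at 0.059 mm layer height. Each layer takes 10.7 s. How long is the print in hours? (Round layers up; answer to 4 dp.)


Layers = ceil(140.2/0.059) = 2377
t = 2377 * 10.7 / 3600 = 7.065 hrs


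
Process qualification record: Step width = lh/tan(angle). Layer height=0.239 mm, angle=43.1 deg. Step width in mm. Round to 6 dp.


step = 0.239 / tan(43.1) = 0.255401 mm


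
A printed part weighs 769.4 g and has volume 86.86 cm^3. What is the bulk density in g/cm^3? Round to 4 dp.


rho = 769.4 / 86.86 = 8.8579 g/cm^3


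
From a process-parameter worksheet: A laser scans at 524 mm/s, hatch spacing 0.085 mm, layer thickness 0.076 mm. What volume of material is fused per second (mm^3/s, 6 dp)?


Rate = 524 * 0.085 * 0.076 = 3.38504 mm^3/s


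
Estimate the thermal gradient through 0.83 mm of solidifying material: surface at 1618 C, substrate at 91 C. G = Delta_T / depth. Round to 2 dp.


G = (1618-91)/0.83 = 1839.76 C/mm


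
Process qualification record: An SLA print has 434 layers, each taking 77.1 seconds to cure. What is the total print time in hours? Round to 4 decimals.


t = 434 * 77.1 / 3600 = 9.2948 hrs


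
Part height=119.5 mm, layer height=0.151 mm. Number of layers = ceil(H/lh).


Layers = ceil(119.5/0.151) = 792


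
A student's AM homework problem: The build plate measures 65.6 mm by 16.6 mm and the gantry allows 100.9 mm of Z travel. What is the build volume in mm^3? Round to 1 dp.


V = 65.6 * 16.6 * 100.9 = 109876.1 mm^3


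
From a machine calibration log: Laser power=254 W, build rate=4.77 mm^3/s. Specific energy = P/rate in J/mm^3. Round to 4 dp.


SE = 254 / 4.77 = 53.2495 J/mm^3


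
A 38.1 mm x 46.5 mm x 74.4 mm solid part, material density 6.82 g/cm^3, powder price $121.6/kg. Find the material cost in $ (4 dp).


V = 38.1 * 46.5 * 74.4 = 131810.76 mm^3 = 131.81076 cm^3
Mass = 131.81076 * 6.82 / 1000 = 0.89894938 kg
Cost = 0.89894938 * 121.6 = 109.3122 $


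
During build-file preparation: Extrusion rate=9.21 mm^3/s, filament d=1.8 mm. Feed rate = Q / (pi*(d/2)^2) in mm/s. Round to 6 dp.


A = pi*(1.8/2)^2 = 2.54469
v = 9.21 / 2.54469 = 3.619301 mm/s


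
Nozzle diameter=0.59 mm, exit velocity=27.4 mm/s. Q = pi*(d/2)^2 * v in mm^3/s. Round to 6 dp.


A = pi*(0.59/2)^2 = 0.2733971 mm^2
Q = 0.2733971 * 27.4 = 7.491081 mm^3/s


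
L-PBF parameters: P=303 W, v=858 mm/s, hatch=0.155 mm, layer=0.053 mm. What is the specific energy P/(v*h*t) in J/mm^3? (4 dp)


Build rate = 858 * 0.155 * 0.053 = 7.04847 mm^3/s
SE = 303 / 7.04847 = 42.9881 J/mm^3


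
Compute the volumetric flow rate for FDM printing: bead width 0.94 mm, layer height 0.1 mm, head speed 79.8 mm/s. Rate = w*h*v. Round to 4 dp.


Rate = 0.94 * 0.1 * 79.8 = 7.5012 mm^3/s


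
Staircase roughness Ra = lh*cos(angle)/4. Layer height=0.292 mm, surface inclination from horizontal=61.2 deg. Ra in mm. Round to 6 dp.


Ra = 0.292 * cos(61.2) / 4 = 0.035168 mm


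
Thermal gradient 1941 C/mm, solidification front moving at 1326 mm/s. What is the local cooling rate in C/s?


CR = 1941 * 1326 = 2573766 C/s


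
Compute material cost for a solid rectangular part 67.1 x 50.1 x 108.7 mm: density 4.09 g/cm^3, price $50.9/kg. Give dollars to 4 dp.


V = 67.1 * 50.1 * 108.7 = 365417.877 mm^3 = 365.417877 cm^3
Mass = 365.417877 * 4.09 / 1000 = 1.49455912 kg
Cost = 1.49455912 * 50.9 = 76.0731 $


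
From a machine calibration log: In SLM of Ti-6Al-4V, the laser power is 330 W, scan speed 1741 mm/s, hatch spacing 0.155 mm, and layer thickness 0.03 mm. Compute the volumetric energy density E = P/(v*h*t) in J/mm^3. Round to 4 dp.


E = 330 / (1741*0.155*0.03) = 40.7626 J/mm^3


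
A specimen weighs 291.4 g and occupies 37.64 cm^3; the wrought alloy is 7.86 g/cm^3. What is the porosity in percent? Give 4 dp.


rho_part = 291.4 / 37.64 = 7.74176408 g/cm^3
Porosity = (1 - 7.74176408/7.86)*100 = 1.5043 %


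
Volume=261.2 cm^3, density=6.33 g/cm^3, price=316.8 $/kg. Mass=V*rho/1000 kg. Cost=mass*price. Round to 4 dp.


Mass = 261.2*6.33/1000 = 1.653396 kg
Cost = 1.653396 * 316.8 = 523.7959 $


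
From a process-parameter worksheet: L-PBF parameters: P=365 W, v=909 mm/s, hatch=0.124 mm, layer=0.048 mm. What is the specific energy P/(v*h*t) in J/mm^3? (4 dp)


Build rate = 909 * 0.124 * 0.048 = 5.410368 mm^3/s
SE = 365 / 5.410368 = 67.4631 J/mm^3


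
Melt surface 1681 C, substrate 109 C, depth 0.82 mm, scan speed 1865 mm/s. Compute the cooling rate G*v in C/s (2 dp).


G = (1681-109)/0.82 = 1917.07317073 C/mm
CR = 1917.07317073 * 1865 = 3575341.46 C/s


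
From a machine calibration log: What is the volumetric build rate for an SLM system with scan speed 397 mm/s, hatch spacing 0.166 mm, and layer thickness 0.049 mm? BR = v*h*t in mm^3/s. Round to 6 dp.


Rate = 397 * 0.166 * 0.049 = 3.229198 mm^3/s


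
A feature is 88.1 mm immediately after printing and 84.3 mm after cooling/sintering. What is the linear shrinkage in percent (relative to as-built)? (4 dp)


Shrinkage = ((88.1-84.3)/88.1)*100 = 4.3133 %


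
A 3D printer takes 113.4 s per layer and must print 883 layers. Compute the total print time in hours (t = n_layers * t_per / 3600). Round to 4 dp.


t = 883 * 113.4 / 3600 = 27.8145 hrs


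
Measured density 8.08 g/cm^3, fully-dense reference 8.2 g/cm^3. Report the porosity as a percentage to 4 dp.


Porosity = (1-8.08/8.2)*100 = 1.4634 %


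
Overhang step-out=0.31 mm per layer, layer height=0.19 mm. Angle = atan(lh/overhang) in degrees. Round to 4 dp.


angle = atan(0.19/0.31) = 31.5043 degrees


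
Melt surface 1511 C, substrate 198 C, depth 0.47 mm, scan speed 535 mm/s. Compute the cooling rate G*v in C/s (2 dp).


G = (1511-198)/0.47 = 2793.61702128 C/mm
CR = 2793.61702128 * 535 = 1494585.11 C/s


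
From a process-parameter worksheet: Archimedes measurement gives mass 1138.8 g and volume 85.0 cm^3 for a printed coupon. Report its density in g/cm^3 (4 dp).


rho = 1138.8 / 85.0 = 13.3976 g/cm^3


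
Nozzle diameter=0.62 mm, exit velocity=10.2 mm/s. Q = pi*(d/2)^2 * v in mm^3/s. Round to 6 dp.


A = pi*(0.62/2)^2 = 0.30190705 mm^2
Q = 0.30190705 * 10.2 = 3.079452 mm^3/s


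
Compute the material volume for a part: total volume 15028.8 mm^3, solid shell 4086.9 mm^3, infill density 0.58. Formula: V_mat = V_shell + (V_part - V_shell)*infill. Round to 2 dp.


V_infill = (15028.8 - 4086.9) * 0.58 = 6346.3
V_total = 4086.9 + 6346.3 = 10433.2 mm^3


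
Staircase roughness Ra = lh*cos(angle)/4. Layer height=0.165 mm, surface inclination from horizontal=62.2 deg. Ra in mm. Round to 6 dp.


Ra = 0.165 * cos(62.2) / 4 = 0.019238 mm


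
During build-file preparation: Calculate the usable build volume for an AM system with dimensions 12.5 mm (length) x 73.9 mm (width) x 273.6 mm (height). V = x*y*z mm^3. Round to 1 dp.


V = 12.5 * 73.9 * 273.6 = 252738.0 mm^3


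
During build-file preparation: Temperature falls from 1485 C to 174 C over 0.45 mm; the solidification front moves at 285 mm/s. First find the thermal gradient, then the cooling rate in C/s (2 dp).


G = (1485-174)/0.45 = 2913.33333333 C/mm
CR = 2913.33333333 * 285 = 830300.0 C/s


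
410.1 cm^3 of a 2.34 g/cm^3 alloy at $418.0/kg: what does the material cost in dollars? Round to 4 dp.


Mass = 410.1*2.34/1000 = 0.959634 kg
Cost = 0.959634 * 418.0 = 401.127 $


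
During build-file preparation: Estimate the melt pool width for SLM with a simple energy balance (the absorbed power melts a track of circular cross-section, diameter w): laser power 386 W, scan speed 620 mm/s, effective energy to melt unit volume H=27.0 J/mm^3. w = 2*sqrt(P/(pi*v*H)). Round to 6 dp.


w = 2*sqrt(386/(pi*620*27.0)) = 0.171345 mm


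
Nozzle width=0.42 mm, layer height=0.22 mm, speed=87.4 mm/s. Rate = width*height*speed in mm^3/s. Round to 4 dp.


Rate = 0.42 * 0.22 * 87.4 = 8.0758 mm^3/s


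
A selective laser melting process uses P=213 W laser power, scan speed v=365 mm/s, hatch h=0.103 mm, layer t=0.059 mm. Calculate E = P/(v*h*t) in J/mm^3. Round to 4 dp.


E = 213 / (365*0.103*0.059) = 96.0279 J/mm^3


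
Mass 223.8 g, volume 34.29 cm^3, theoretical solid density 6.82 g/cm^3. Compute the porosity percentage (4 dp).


rho_part = 223.8 / 34.29 = 6.52668416 g/cm^3
Porosity = (1 - 6.52668416/6.82)*100 = 4.3008 %


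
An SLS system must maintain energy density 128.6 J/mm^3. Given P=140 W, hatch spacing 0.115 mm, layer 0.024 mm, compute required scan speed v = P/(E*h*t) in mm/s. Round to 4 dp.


v = 140 / (128.6*0.115*0.024) = 394.4373 mm/s


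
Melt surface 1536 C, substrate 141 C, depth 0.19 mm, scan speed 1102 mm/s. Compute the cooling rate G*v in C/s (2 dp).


G = (1536-141)/0.19 = 7342.10526316 C/mm
CR = 7342.10526316 * 1102 = 8091000.0 C/s


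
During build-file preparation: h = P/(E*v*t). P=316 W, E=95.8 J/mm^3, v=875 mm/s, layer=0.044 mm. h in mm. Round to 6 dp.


h = 316 / (95.8*875*0.044) = 0.085676 mm


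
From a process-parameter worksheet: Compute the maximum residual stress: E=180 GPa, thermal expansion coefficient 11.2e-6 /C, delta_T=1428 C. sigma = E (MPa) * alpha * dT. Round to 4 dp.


sigma = 180*1000 * 11.2e-6 * 1428 = 2878.848 MPa


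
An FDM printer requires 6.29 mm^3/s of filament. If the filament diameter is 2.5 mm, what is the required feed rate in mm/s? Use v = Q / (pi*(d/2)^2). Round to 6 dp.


A = pi*(2.5/2)^2 = 4.908739
v = 6.29 / 4.908739 = 1.281388 mm/s


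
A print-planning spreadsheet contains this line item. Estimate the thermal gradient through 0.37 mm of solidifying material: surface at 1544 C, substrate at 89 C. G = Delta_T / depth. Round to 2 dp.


G = (1544-89)/0.37 = 3932.43 C/mm


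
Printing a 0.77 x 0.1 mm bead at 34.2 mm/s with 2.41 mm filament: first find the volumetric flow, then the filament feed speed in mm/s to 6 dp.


Q = 0.77 * 0.1 * 34.2 = 2.6334 mm^3/s
A_fil = pi*(2.41/2)^2 = 4.56167107 mm^2
v_feed = 2.6334 / 4.56167107 = 0.577288 mm/s


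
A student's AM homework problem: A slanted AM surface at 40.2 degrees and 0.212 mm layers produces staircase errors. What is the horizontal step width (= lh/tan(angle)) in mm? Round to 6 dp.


step = 0.212 / tan(40.2) = 0.250868 mm


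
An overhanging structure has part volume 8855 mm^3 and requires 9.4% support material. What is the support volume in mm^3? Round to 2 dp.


V_support = 8855 * 0.094 = 832.37 mm^3


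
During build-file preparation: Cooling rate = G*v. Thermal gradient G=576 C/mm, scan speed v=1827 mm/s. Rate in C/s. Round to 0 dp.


CR = 576 * 1827 = 1052352 C/s


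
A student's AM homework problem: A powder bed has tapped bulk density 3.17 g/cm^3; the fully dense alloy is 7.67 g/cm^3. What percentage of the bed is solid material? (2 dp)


Packing = (3.17/7.67)*100 = 41.33 %


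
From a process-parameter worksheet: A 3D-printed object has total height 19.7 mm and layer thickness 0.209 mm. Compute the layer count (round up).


Layers = ceil(19.7/0.209) = 95


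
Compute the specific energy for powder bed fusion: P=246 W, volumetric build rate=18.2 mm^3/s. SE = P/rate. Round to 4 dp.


SE = 246 / 18.2 = 13.5165 J/mm^3


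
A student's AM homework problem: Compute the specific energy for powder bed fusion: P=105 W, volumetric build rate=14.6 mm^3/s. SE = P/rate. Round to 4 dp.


SE = 105 / 14.6 = 7.1918 J/mm^3


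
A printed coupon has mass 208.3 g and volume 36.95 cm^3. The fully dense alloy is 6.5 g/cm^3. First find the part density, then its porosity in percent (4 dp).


rho_part = 208.3 / 36.95 = 5.63734777 g/cm^3
Porosity = (1 - 5.63734777/6.5)*100 = 13.2716 %


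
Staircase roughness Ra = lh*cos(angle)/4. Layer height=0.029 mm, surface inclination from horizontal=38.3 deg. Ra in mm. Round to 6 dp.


Ra = 0.029 * cos(38.3) / 4 = 0.00569 mm


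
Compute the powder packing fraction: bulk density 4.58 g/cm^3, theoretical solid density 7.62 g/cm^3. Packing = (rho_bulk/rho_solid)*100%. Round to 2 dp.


Packing = (4.58/7.62)*100 = 60.1 %


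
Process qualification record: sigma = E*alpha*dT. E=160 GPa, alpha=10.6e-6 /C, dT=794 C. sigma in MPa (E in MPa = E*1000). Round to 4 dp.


sigma = 160*1000 * 10.6e-6 * 794 = 1346.624 MPa


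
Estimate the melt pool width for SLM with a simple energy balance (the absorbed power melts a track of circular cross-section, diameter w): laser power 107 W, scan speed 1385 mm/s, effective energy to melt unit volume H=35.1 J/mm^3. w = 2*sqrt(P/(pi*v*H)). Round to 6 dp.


w = 2*sqrt(107/(pi*1385*35.1)) = 0.052938 mm


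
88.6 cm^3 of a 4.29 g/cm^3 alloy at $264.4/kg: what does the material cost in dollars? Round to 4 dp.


Mass = 88.6*4.29/1000 = 0.380094 kg
Cost = 0.380094 * 264.4 = 100.4969 $


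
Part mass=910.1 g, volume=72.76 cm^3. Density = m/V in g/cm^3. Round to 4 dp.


rho = 910.1 / 72.76 = 12.5082 g/cm^3


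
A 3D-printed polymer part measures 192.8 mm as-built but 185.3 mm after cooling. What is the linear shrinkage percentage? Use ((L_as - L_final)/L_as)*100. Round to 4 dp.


Shrinkage = ((192.8-185.3)/192.8)*100 = 3.89 %


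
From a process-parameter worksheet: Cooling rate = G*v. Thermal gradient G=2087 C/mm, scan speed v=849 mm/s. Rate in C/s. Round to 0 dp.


CR = 2087 * 849 = 1771863 C/s


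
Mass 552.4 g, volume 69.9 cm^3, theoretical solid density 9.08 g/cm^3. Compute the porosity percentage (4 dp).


rho_part = 552.4 / 69.9 = 7.90271817 g/cm^3
Porosity = (1 - 7.90271817/9.08)*100 = 12.9657 %


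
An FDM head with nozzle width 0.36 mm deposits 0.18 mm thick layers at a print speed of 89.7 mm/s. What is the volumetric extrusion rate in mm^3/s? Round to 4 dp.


Rate = 0.36 * 0.18 * 89.7 = 5.8126 mm^3/s


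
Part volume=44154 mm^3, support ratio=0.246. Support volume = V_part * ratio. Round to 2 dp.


V_support = 44154 * 0.246 = 10861.88 mm^3


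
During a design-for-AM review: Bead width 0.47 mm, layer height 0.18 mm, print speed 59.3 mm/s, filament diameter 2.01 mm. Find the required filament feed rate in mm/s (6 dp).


Q = 0.47 * 0.18 * 59.3 = 5.01678 mm^3/s
A_fil = pi*(2.01/2)^2 = 3.17308712 mm^2
v_feed = 5.01678 / 3.17308712 = 1.581041 mm/s


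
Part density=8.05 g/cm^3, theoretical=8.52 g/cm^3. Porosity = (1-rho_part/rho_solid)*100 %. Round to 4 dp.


Porosity = (1-8.05/8.52)*100 = 5.5164 %


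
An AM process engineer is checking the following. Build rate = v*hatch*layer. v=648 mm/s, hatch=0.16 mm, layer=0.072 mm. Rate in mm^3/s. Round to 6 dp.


Rate = 648 * 0.16 * 0.072 = 7.46496 mm^3/s


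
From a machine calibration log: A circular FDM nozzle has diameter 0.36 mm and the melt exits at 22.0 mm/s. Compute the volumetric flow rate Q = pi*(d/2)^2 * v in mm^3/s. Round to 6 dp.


A = pi*(0.36/2)^2 = 0.1017876 mm^2
Q = 0.1017876 * 22.0 = 2.239327 mm^3/s


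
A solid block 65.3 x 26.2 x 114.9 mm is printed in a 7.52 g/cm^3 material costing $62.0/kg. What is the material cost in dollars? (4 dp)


V = 65.3 * 26.2 * 114.9 = 196577.814 mm^3 = 196.577814 cm^3
Mass = 196.577814 * 7.52 / 1000 = 1.47826516 kg
Cost = 1.47826516 * 62.0 = 91.6524 $


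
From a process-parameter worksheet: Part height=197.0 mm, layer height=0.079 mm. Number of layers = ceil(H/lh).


Layers = ceil(197.0/0.079) = 2494


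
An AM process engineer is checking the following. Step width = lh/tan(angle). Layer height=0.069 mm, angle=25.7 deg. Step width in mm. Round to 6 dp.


step = 0.069 / tan(25.7) = 0.143371 mm


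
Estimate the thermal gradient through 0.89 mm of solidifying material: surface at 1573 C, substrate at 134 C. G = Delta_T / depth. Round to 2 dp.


G = (1573-134)/0.89 = 1616.85 C/mm


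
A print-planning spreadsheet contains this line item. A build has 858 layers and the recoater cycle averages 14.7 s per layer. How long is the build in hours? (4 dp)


t = 858 * 14.7 / 3600 = 3.5035 hrs


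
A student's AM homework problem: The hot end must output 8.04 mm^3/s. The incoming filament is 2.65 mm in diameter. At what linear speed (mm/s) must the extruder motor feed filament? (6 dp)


A = pi*(2.65/2)^2 = 5.515459
v = 8.04 / 5.515459 = 1.457721 mm/s


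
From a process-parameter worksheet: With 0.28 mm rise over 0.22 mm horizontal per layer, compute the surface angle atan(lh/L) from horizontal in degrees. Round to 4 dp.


angle = atan(0.28/0.22) = 51.8428 degrees


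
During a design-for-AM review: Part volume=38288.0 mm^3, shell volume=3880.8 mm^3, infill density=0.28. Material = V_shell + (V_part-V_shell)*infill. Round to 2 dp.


V_infill = (38288.0 - 3880.8) * 0.28 = 9634.02
V_total = 3880.8 + 9634.02 = 13514.82 mm^3


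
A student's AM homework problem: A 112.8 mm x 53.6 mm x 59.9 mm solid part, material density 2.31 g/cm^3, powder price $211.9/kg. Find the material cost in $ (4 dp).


V = 112.8 * 53.6 * 59.9 = 362160.192 mm^3 = 362.160192 cm^3
Mass = 362.160192 * 2.31 / 1000 = 0.83659004 kg
Cost = 0.83659004 * 211.9 = 177.2734 $


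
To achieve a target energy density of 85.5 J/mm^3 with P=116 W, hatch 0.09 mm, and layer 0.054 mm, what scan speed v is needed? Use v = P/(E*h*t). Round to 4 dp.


v = 116 / (85.5*0.09*0.054) = 279.1616 mm/s


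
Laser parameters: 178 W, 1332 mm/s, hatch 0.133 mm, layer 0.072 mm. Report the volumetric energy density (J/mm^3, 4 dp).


E = 178 / (1332*0.133*0.072) = 13.9551 J/mm^3


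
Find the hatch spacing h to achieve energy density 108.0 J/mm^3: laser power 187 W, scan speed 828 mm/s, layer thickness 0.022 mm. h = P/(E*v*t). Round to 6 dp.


h = 187 / (108.0*828*0.022) = 0.095053 mm


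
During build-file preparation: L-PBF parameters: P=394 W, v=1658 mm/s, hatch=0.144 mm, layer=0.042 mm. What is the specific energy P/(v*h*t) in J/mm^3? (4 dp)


Build rate = 1658 * 0.144 * 0.042 = 10.027584 mm^3/s
SE = 394 / 10.027584 = 39.2916 J/mm^3


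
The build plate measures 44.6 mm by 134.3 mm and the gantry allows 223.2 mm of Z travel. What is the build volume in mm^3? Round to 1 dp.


V = 44.6 * 134.3 * 223.2 = 1336918.9 mm^3


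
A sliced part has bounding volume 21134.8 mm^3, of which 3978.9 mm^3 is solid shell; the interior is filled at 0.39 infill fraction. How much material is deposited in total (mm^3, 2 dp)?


V_infill = (21134.8 - 3978.9) * 0.39 = 6690.8
V_total = 3978.9 + 6690.8 = 10669.7 mm^3


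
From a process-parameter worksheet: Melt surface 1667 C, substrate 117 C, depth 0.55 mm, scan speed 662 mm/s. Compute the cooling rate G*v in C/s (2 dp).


G = (1667-117)/0.55 = 2818.18181818 C/mm
CR = 2818.18181818 * 662 = 1865636.36 C/s


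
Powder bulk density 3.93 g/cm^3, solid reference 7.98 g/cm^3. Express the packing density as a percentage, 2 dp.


Packing = (3.93/7.98)*100 = 49.25 %


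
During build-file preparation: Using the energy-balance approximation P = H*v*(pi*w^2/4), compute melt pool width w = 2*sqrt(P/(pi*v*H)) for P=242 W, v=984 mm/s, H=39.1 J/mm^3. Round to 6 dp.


w = 2*sqrt(242/(pi*984*39.1)) = 0.08949 mm


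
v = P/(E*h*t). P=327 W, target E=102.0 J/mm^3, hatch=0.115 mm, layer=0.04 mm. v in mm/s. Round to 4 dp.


v = 327 / (102.0*0.115*0.04) = 696.9309 mm/s


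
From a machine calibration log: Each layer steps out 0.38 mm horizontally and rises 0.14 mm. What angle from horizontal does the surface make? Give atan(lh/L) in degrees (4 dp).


angle = atan(0.14/0.38) = 20.2249 degrees


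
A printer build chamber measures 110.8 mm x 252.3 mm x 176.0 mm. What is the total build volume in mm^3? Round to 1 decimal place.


V = 110.8 * 252.3 * 176.0 = 4920051.8 mm^3


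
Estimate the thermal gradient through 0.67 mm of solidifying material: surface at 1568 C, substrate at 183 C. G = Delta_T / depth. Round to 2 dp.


G = (1568-183)/0.67 = 2067.16 C/mm


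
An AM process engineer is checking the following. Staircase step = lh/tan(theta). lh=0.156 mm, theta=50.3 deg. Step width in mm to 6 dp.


step = 0.156 / tan(50.3) = 0.129514 mm


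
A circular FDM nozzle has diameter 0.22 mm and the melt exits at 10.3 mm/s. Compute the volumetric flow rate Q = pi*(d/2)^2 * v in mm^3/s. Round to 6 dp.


A = pi*(0.22/2)^2 = 0.03801327 mm^2
Q = 0.03801327 * 10.3 = 0.391537 mm^3/s


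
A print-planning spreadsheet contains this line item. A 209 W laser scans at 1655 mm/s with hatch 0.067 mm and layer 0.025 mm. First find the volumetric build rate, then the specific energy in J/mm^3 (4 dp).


Build rate = 1655 * 0.067 * 0.025 = 2.772125 mm^3/s
SE = 209 / 2.772125 = 75.3934 J/mm^3


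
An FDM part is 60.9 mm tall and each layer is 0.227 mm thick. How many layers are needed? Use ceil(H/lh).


Layers = ceil(60.9/0.227) = 269


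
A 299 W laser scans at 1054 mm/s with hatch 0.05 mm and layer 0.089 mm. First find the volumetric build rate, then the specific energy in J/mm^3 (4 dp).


Build rate = 1054 * 0.05 * 0.089 = 4.6903 mm^3/s
SE = 299 / 4.6903 = 63.7486 J/mm^3


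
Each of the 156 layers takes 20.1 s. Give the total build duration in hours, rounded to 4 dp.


t = 156 * 20.1 / 3600 = 0.871 hrs


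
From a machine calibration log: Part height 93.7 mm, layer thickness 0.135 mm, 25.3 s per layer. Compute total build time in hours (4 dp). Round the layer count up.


Layers = ceil(93.7/0.135) = 695
t = 695 * 25.3 / 3600 = 4.8843 hrs


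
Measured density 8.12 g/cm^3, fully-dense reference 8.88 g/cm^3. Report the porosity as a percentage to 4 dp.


Porosity = (1-8.12/8.88)*100 = 8.5586 %


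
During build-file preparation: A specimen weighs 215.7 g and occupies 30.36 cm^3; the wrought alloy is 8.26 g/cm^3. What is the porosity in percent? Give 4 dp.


rho_part = 215.7 / 30.36 = 7.10474308 g/cm^3
Porosity = (1 - 7.10474308/8.26)*100 = 13.9862 %


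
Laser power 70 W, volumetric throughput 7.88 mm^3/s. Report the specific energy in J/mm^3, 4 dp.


SE = 70 / 7.88 = 8.8832 J/mm^3


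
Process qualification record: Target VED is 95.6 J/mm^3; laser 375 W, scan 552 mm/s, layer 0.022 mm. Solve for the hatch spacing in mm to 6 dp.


h = 375 / (95.6*552*0.022) = 0.323007 mm


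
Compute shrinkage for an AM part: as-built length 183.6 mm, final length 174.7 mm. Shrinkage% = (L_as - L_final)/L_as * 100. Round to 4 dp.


Shrinkage = ((183.6-174.7)/183.6)*100 = 4.8475 %


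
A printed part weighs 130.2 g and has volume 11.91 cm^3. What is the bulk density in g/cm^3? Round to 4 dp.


rho = 130.2 / 11.91 = 10.932 g/cm^3


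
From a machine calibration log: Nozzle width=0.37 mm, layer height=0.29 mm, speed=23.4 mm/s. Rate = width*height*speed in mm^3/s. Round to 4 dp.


Rate = 0.37 * 0.29 * 23.4 = 2.5108 mm^3/s


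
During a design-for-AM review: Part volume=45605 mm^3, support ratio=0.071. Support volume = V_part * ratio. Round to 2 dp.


V_support = 45605 * 0.071 = 3237.96 mm^3


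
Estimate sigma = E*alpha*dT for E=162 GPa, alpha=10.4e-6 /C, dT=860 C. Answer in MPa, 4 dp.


sigma = 162*1000 * 10.4e-6 * 860 = 1448.928 MPa


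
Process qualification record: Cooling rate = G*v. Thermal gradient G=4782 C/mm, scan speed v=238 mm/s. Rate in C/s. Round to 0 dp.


CR = 4782 * 238 = 1138116 C/s


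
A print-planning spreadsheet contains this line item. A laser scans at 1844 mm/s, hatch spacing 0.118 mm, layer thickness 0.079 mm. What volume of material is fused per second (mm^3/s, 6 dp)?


Rate = 1844 * 0.118 * 0.079 = 17.189768 mm^3/s


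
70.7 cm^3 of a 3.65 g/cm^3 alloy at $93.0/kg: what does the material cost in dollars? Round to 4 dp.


Mass = 70.7*3.65/1000 = 0.258055 kg
Cost = 0.258055 * 93.0 = 23.9991 $


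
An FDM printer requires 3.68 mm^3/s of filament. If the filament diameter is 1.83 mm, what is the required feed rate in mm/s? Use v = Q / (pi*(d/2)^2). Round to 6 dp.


A = pi*(1.83/2)^2 = 2.63022
v = 3.68 / 2.63022 = 1.399123 mm/s


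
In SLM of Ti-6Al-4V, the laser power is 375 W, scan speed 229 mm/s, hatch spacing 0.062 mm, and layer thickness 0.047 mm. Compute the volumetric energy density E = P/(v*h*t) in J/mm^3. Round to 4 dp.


E = 375 / (229*0.062*0.047) = 561.9611 J/mm^3


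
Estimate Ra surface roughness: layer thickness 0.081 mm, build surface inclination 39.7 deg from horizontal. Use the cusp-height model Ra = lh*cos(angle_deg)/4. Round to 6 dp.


Ra = 0.081 * cos(39.7) / 4 = 0.01558 mm


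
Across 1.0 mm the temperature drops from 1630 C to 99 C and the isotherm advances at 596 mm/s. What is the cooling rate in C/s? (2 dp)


G = (1630-99)/1.0 = 1531.0 C/mm
CR = 1531.0 * 596 = 912476.0 C/s


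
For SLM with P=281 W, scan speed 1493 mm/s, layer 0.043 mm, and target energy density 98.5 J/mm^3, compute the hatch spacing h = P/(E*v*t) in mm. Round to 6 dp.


h = 281 / (98.5*1493*0.043) = 0.044437 mm


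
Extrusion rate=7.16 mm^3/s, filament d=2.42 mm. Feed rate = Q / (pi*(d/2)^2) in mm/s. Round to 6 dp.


A = pi*(2.42/2)^2 = 4.599606
v = 7.16 / 4.599606 = 1.556655 mm/s


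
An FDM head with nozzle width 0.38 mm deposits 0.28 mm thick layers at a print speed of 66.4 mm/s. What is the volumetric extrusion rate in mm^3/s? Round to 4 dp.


Rate = 0.38 * 0.28 * 66.4 = 7.065 mm^3/s


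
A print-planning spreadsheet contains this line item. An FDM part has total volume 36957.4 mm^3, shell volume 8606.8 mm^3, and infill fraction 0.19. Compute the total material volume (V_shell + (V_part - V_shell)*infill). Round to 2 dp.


V_infill = (36957.4 - 8606.8) * 0.19 = 5386.61
V_total = 8606.8 + 5386.61 = 13993.41 mm^3


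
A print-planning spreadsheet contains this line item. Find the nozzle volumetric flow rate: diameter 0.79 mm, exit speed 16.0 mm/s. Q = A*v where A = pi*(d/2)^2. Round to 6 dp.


A = pi*(0.79/2)^2 = 0.49016699 mm^2
Q = 0.49016699 * 16.0 = 7.842672 mm^3/s
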